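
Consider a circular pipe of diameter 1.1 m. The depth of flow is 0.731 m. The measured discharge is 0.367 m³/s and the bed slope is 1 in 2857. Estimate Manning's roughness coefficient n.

For a circular section of diameter D = 1.1 m at depth y = 0.731 m, the central angle is θ = 2 arccos(1 − 2y/D) = 3.812 rad. Then A = (D²/8)(θ − sin θ) = 0.6706 m² and P = Dθ/2 = 2.097 m.
Hydraulic radius R = A/P = 0.6706/2.097 = 0.3198 m.
Rearranging Manning's equation: n = (1/Q) A R^(2/3) S^(1/2) = (1/0.367) × 0.6706 × 0.3198^(2/3) × √0.00035 = 0.016.

n = 0.016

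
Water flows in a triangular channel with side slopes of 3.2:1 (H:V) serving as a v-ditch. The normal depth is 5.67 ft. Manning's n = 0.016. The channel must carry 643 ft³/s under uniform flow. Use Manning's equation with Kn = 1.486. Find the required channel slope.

For a triangular section with side slope z = 3.2: A = zy² = 3.2×5.67² = 102.9 ft²; P = 2y√(1+z²) = 2×5.67×3.353 = 38.02 ft.
Hydraulic radius R = A/P = 102.9/38.02 = 2.706 ft.
From Manning's equation, S = [nQ / (1.486 A R^(2/3))]² = [0.016 × 643 / (1.486 × 102.9 × 2.706^(2/3))]² = 0.0012.

S = 0.0012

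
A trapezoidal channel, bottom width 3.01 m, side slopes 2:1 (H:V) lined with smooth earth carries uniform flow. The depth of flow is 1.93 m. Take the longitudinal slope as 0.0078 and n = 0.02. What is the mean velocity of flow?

With bottom width b = 3.01 m and side slope z = 2: A = (b + zy)y = (3.01 + 2×1.93)×1.93 = 13.26 m²; P = b + 2y√(1+z²) = 3.01 + 2×1.93×2.236 = 11.64 m.
Hydraulic radius R = A/P = 13.26/11.64 = 1.139 m.
From Manning's equation, V = (1/n) R^(2/3) S^(1/2) = (1/0.02) × 1.139^(2/3) × 0.0078^(1/2) = 4.82 m/s.

V = 4.82 m/s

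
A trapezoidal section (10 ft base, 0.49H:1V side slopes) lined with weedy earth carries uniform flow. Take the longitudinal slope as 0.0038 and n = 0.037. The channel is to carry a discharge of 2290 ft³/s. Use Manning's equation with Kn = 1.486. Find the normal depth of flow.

Manning's equation rearranged: A R^(2/3) = nQ / (1.486·√S) = 0.037 × 2290 / (1.486 × √0.0038) = 925.
Trying y = 19.8 ft: A R^(2/3) = 1456 — high.
Trying y = 15.6 ft: A R^(2/3) = 924.1 — close enough.

y_n = 15.6 ft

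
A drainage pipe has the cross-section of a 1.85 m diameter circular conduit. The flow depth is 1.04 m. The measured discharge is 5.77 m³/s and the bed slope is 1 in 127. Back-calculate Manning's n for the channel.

For a circular section of diameter D = 1.85 m at depth y = 1.04 m, the central angle is θ = 2 arccos(1 − 2y/D) = 3.391 rad. Then A = (D²/8)(θ − sin θ) = 1.556 m² and P = Dθ/2 = 3.137 m.
Hydraulic radius R = A/P = 1.556/3.137 = 0.4962 m.
Rearranging Manning's equation: n = (1/Q) A R^(2/3) S^(1/2) = (1/5.77) × 1.556 × 0.4962^(2/3) × √0.007874 = 0.015.

n = 0.015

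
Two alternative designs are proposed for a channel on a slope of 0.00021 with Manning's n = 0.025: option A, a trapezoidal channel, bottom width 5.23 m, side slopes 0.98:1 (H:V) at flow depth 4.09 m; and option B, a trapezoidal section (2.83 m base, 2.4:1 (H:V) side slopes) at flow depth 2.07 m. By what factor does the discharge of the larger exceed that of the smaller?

3.6

Channel A: With bottom width b = 5.23 m and side slope z = 0.98: A = (b + zy)y = (5.23 + 0.98×4.09)×4.09 = 37.78 m²; P = b + 2y√(1+z²) = 5.23 + 2×4.09×1.4 = 16.68 m. Hydraulic radius R = A/P = 37.78/16.68 = 2.265 m. Q_A = (1/0.025)·37.78·2.265^(2/3)·√0.00021 = 37.77 m³/s.
Channel B: With bottom width b = 2.83 m and side slope z = 2.4: A = (b + zy)y = (2.83 + 2.4×2.07)×2.07 = 16.14 m²; P = b + 2y√(1+z²) = 2.83 + 2×2.07×2.6 = 13.59 m. Hydraulic radius R = A/P = 16.14/13.59 = 1.187 m. Q_B = (1/0.025)·16.14·1.187^(2/3)·√0.00021 = 10.49 m³/s.
The larger discharge is 37.77 m³/s and the smaller is 10.49 m³/s; the ratio is 3.6.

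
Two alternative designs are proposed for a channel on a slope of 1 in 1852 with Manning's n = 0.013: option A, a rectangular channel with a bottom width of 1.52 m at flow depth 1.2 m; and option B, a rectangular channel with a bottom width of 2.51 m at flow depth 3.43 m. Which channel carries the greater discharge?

channel B

Channel A: Flow area A = b·y = 1.52 × 1.2 = 1.824 m². Wetted perimeter P = b + 2y = 1.52 + 2×1.2 = 3.92 m. Hydraulic radius R = A/P = 1.824/3.92 = 0.4653 m. Q_A = (1/0.013)·1.824·0.4653^(2/3)·√0.00054 = 1.958 m³/s.
Channel B: Flow area A = b·y = 2.51 × 3.43 = 8.609 m². Wetted perimeter P = b + 2y = 2.51 + 2×3.43 = 9.37 m. Hydraulic radius R = A/P = 8.609/9.37 = 0.9188 m. Q_B = (1/0.013)·8.609·0.9188^(2/3)·√0.00054 = 14.54 m³/s.
Q_A = 1.958 m³/s vs Q_B = 14.54 m³/s, so channel B carries more.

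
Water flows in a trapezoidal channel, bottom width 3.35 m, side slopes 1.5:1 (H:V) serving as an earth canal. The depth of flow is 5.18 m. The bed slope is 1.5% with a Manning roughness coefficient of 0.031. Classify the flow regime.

supercritical

With bottom width b = 3.35 m and side slope z = 1.5: A = (b + zy)y = (3.35 + 1.5×5.18)×5.18 = 57.6 m²; P = b + 2y√(1+z²) = 3.35 + 2×5.18×1.803 = 22.03 m.
Hydraulic radius R = A/P = 57.6/22.03 = 2.615 m.
V = (1/n) R^(2/3) √S = (1/0.031) × 2.615^(2/3) × √0.015 = 7.499 m/s. Hydraulic depth D_h = A/T = 57.6/18.89 = 3.049 m.
Froude number Fr = V/√(g·D_h) = 7.499/√(9.81×3.049) = 1.37, which is greater than 1, so the flow is supercritical.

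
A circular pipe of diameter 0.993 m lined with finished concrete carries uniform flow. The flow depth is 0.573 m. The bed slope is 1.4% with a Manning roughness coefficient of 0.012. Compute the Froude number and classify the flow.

For a circular section of diameter D = 0.993 m at depth y = 0.573 m, the central angle is θ = 2 arccos(1 − 2y/D) = 3.451 rad. Then A = (D²/8)(θ − sin θ) = 0.4629 m² and P = Dθ/2 = 1.713 m.
Hydraulic radius R = A/P = 0.4629/1.713 = 0.2702 m.
V = (1/n) R^(2/3) √S = (1/0.012) × 0.2702^(2/3) × √0.014 = 4.121 m/s. Hydraulic depth D_h = A/T = 0.4629/0.9811 = 0.4718 m.
Froude number Fr = V/√(g·D_h) = 4.121/√(9.81×0.4718) = 1.92, which is greater than 1, so the flow is supercritical.

supercritical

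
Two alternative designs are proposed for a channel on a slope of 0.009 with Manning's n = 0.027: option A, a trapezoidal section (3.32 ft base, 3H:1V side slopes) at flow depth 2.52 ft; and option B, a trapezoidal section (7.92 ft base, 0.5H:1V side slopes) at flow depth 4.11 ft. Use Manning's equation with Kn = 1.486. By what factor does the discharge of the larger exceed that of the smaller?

Channel A: With bottom width b = 3.32 ft and side slope z = 3: A = (b + zy)y = (3.32 + 3×2.52)×2.52 = 27.42 ft²; P = b + 2y√(1+z²) = 3.32 + 2×2.52×3.162 = 19.26 ft. Hydraulic radius R = A/P = 27.42/19.26 = 1.424 ft. Q_A = (1.486/0.027)·27.42·1.424^(2/3)·√0.009 = 181.2 ft³/s.
Channel B: With bottom width b = 7.92 ft and side slope z = 0.5: A = (b + zy)y = (7.92 + 0.5×4.11)×4.11 = 41 ft²; P = b + 2y√(1+z²) = 7.92 + 2×4.11×1.118 = 17.11 ft. Hydraulic radius R = A/P = 41/17.11 = 2.396 ft. Q_B = (1.486/0.027)·41·2.396^(2/3)·√0.009 = 383.3 ft³/s.
The larger discharge is 383.3 ft³/s and the smaller is 181.2 ft³/s; the ratio is 2.12.

2.12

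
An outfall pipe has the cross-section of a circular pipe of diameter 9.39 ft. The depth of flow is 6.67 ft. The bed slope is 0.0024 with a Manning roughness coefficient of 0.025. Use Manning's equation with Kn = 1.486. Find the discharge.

Q = 304 ft³/s

For a circular section of diameter D = 9.39 ft at depth y = 6.67 ft, the central angle is θ = 2 arccos(1 − 2y/D) = 4.01 rad. Then A = (D²/8)(θ − sin θ) = 52.61 ft² and P = Dθ/2 = 18.83 ft.
Hydraulic radius R = A/P = 52.61/18.83 = 2.794 ft.
Manning's equation: Q = (1.486/n) A R^(2/3) S^(1/2) = (1.486/0.025) × 52.61 × 2.794^(2/3) × 0.0024^(1/2) = 304 ft³/s.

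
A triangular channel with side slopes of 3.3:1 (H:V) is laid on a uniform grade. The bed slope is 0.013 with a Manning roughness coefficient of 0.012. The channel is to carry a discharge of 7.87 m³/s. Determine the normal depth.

Manning's equation rearranged: A R^(2/3) = nQ / (1·√S) = 0.012 × 7.87 / (√0.013) = 0.8283.
Try y = 0.609 m: A R^(2/3) = 0.538 — low.
Try y = 0.826 m: A R^(2/3) = 1.213 — high.
Try y = 0.716 m: A R^(2/3) = 0.8283 — close enough.

y_n = 0.716 m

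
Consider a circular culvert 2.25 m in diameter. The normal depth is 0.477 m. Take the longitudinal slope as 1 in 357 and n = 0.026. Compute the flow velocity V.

For a circular section of diameter D = 2.25 m at depth y = 0.477 m, the central angle is θ = 2 arccos(1 − 2y/D) = 1.914 rad. Then A = (D²/8)(θ − sin θ) = 0.6152 m² and P = Dθ/2 = 2.153 m.
Hydraulic radius R = A/P = 0.6152/2.153 = 0.2857 m.
From Manning's equation, V = (1/n) R^(2/3) S^(1/2) = (1/0.026) × 0.2857^(2/3) × 0.002801^(1/2) = 0.883 m/s.

V = 0.883 m/s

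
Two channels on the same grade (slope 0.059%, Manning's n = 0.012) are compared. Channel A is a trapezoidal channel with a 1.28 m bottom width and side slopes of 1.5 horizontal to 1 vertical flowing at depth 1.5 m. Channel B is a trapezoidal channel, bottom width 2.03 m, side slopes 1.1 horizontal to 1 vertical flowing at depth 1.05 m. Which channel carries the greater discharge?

Channel A: With bottom width b = 1.28 m and side slope z = 1.5: A = (b + zy)y = (1.28 + 1.5×1.5)×1.5 = 5.295 m²; P = b + 2y√(1+z²) = 1.28 + 2×1.5×1.803 = 6.688 m. Hydraulic radius R = A/P = 5.295/6.688 = 0.7917 m. Q_A = (1/0.012)·5.295·0.7917^(2/3)·√0.00059 = 9.172 m³/s.
Channel B: With bottom width b = 2.03 m and side slope z = 1.1: A = (b + zy)y = (2.03 + 1.1×1.05)×1.05 = 3.344 m²; P = b + 2y√(1+z²) = 2.03 + 2×1.05×1.487 = 5.152 m. Hydraulic radius R = A/P = 3.344/5.152 = 0.6491 m. Q_B = (1/0.012)·3.344·0.6491^(2/3)·√0.00059 = 5.075 m³/s.
Q_A = 9.172 m³/s vs Q_B = 5.075 m³/s, so channel A carries more.

channel A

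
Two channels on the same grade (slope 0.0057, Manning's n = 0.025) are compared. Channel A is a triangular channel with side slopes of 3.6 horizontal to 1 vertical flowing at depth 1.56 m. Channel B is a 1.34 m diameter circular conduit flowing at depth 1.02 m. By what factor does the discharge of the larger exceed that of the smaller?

Channel A: For a triangular section with side slope z = 3.6: A = zy² = 3.6×1.56² = 8.761 m²; P = 2y√(1+z²) = 2×1.56×3.736 = 11.66 m. Hydraulic radius R = A/P = 8.761/11.66 = 0.7515 m. Q_A = (1/0.025)·8.761·0.7515^(2/3)·√0.0057 = 21.87 m³/s.
Channel B: For a circular section of diameter D = 1.34 m at depth y = 1.02 m, the central angle is θ = 2 arccos(1 − 2y/D) = 4.241 rad. Then A = (D²/8)(θ − sin θ) = 1.152 m² and P = Dθ/2 = 2.841 m. Hydraulic radius R = A/P = 1.152/2.841 = 0.4054 m. Q_B = (1/0.025)·1.152·0.4054^(2/3)·√0.0057 = 1.905 m³/s.
The larger discharge is 21.87 m³/s and the smaller is 1.905 m³/s; the ratio is 11.5.

11.5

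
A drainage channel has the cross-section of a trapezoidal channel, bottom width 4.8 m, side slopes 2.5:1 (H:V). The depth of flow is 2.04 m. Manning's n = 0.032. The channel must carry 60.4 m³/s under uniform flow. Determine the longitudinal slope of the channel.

With bottom width b = 4.8 m and side slope z = 2.5: A = (b + zy)y = (4.8 + 2.5×2.04)×2.04 = 20.2 m²; P = b + 2y√(1+z²) = 4.8 + 2×2.04×2.693 = 15.79 m.
Hydraulic radius R = A/P = 20.2/15.79 = 1.279 m.
From Manning's equation, S = [nQ / (1 A R^(2/3))]² = [0.032 × 60.4 / (1 × 20.2 × 1.279^(2/3))]² = 0.00659.

S = 0.00659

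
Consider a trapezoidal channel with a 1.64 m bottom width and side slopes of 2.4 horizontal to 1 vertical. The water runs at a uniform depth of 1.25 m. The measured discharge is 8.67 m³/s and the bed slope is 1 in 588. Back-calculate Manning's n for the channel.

With bottom width b = 1.64 m and side slope z = 2.4: A = (b + zy)y = (1.64 + 2.4×1.25)×1.25 = 5.8 m²; P = b + 2y√(1+z²) = 1.64 + 2×1.25×2.6 = 8.14 m.
Hydraulic radius R = A/P = 5.8/8.14 = 0.7125 m.
Rearranging Manning's equation: n = (1/Q) A R^(2/3) S^(1/2) = (1/8.67) × 5.8 × 0.7125^(2/3) × √0.001701 = 0.022.

n = 0.022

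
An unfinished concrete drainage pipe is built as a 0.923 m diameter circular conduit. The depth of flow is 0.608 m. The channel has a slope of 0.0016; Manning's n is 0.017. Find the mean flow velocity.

For a circular section of diameter D = 0.923 m at depth y = 0.608 m, the central angle is θ = 2 arccos(1 − 2y/D) = 3.788 rad. Then A = (D²/8)(θ − sin θ) = 0.4675 m² and P = Dθ/2 = 1.748 m.
Hydraulic radius R = A/P = 0.4675/1.748 = 0.2674 m.
From Manning's equation, V = (1/n) R^(2/3) S^(1/2) = (1/0.017) × 0.2674^(2/3) × 0.0016^(1/2) = 0.977 m/s.

V = 0.977 m/s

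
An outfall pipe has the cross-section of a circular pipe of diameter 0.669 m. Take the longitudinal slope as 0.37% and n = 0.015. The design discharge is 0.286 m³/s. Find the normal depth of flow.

y_n = 0.397 m

Manning's equation rearranged: A R^(2/3) = nQ / (1·√S) = 0.015 × 0.286 / (√0.0037) = 0.07053.
Trying y = 0.462 m: A R^(2/3) = 0.08776 — over.
Trying y = 0.397 m: A R^(2/3) = 0.07048 — ≈ 0.07053.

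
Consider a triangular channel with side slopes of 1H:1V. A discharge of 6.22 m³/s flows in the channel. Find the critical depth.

At critical depth, Q² T / (g A³) = 1, i.e. A³/T = Q²/g = 6.22²/9.81 = 3.944.
Trying y = 1.22 m: A³/T = 1.351 — too small.
Trying y = 1.82 m: A³/T = 9.985 — too large.
Trying y = 1.51 m: A³/T = 3.925 — matches.

y_c = 1.51 m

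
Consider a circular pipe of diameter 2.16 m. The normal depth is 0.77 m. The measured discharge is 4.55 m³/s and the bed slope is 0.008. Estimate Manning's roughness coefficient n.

For a circular section of diameter D = 2.16 m at depth y = 0.77 m, the central angle is θ = 2 arccos(1 − 2y/D) = 2.559 rad. Then A = (D²/8)(θ − sin θ) = 1.172 m² and P = Dθ/2 = 2.764 m.
Hydraulic radius R = A/P = 1.172/2.764 = 0.424 m.
Rearranging Manning's equation: n = (1/Q) A R^(2/3) S^(1/2) = (1/4.55) × 1.172 × 0.424^(2/3) × √0.008 = 0.013.

n = 0.013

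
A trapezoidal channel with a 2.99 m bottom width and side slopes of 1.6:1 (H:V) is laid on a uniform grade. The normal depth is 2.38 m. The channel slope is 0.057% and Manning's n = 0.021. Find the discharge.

With bottom width b = 2.99 m and side slope z = 1.6: A = (b + zy)y = (2.99 + 1.6×2.38)×2.38 = 16.18 m²; P = b + 2y√(1+z²) = 2.99 + 2×2.38×1.887 = 11.97 m.
Hydraulic radius R = A/P = 16.18/11.97 = 1.352 m.
Manning's equation: Q = (1/n) A R^(2/3) S^(1/2) = (1/0.021) × 16.18 × 1.352^(2/3) × 0.00057^(1/2) = 22.5 m³/s.

Q = 22.5 m³/s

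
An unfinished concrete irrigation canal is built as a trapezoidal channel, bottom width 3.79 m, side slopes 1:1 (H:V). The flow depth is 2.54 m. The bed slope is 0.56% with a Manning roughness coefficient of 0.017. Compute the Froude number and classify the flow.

supercritical

With bottom width b = 3.79 m and side slope z = 1: A = (b + zy)y = (3.79 + 1×2.54)×2.54 = 16.08 m²; P = b + 2y√(1+z²) = 3.79 + 2×2.54×1.414 = 10.97 m.
Hydraulic radius R = A/P = 16.08/10.97 = 1.465 m.
V = (1/n) R^(2/3) √S = (1/0.017) × 1.465^(2/3) × √0.0056 = 5.678 m/s. Hydraulic depth D_h = A/T = 16.08/8.87 = 1.813 m.
Froude number Fr = V/√(g·D_h) = 5.678/√(9.81×1.813) = 1.35, which is greater than 1, so the flow is supercritical.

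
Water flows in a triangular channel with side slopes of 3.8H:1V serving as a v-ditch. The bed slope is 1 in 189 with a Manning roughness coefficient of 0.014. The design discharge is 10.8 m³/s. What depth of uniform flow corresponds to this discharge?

y_n = 0.956 m

Manning's equation rearranged: A R^(2/3) = nQ / (1·√S) = 0.014 × 10.8 / (√0.005291) = 2.079.
Trying y = 0.857 m: A R^(2/3) = 1.551 — short.
Trying y = 0.956 m: A R^(2/3) = 2.076 — ≈ 2.079.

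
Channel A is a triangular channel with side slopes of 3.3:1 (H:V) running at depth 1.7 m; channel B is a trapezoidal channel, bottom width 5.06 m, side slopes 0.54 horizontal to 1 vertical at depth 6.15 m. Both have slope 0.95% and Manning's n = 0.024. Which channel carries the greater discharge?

channel B

Channel A: For a triangular section with side slope z = 3.3: A = zy² = 3.3×1.7² = 9.537 m²; P = 2y√(1+z²) = 2×1.7×3.448 = 11.72 m. Hydraulic radius R = A/P = 9.537/11.72 = 0.8135 m. Q_A = (1/0.024)·9.537·0.8135^(2/3)·√0.0095 = 33.75 m³/s.
Channel B: With bottom width b = 5.06 m and side slope z = 0.54: A = (b + zy)y = (5.06 + 0.54×6.15)×6.15 = 51.54 m²; P = b + 2y√(1+z²) = 5.06 + 2×6.15×1.136 = 19.04 m. Hydraulic radius R = A/P = 51.54/19.04 = 2.707 m. Q_B = (1/0.024)·51.54·2.707^(2/3)·√0.0095 = 406.6 m³/s.
Q_A = 33.75 m³/s vs Q_B = 406.6 m³/s, so channel B carries more.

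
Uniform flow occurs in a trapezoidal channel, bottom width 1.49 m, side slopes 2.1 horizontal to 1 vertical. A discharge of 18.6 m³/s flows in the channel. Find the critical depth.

At critical depth, Q² T / (g A³) = 1, i.e. A³/T = Q²/g = 18.6²/9.81 = 35.27.
Try y = 1.15 m: A³/T = 14.33 — too small.
Try y = 1.43 m: A³/T = 35.38 — matches.

y_c = 1.43 m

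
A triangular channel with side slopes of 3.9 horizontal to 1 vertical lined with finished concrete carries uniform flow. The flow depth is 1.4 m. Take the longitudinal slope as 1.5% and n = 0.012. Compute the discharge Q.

For a triangular section with side slope z = 3.9: A = zy² = 3.9×1.4² = 7.644 m²; P = 2y√(1+z²) = 2×1.4×4.026 = 11.27 m.
Hydraulic radius R = A/P = 7.644/11.27 = 0.6781 m.
Manning's equation: Q = (1/n) A R^(2/3) S^(1/2) = (1/0.012) × 7.644 × 0.6781^(2/3) × 0.015^(1/2) = 60.2 m³/s.

Q = 60.2 m³/s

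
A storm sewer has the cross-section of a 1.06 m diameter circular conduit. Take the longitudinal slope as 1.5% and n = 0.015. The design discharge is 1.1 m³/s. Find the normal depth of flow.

y_n = 0.446 m

Manning's equation rearranged: A R^(2/3) = nQ / (1·√S) = 0.015 × 1.1 / (√0.015) = 0.1347.
At y = 0.353 m: A R^(2/3) = 0.08713 — short.
At y = 0.446 m: A R^(2/3) = 0.1345 — ≈ 0.1347.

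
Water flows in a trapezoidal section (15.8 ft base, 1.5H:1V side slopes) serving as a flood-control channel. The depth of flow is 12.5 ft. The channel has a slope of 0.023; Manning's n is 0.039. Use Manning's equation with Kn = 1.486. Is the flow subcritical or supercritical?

supercritical

With bottom width b = 15.8 ft and side slope z = 1.5: A = (b + zy)y = (15.8 + 1.5×12.5)×12.5 = 431.9 ft²; P = b + 2y√(1+z²) = 15.8 + 2×12.5×1.803 = 60.87 ft.
Hydraulic radius R = A/P = 431.9/60.87 = 7.095 ft.
V = (1.486/n) R^(2/3) √S = (1.486/0.039) × 7.095^(2/3) × √0.023 = 21.34 ft/s. Hydraulic depth D_h = A/T = 431.9/53.3 = 8.103 ft.
Froude number Fr = V/√(g·D_h) = 21.34/√(32.2×8.103) = 1.32, which is greater than 1, so the flow is supercritical.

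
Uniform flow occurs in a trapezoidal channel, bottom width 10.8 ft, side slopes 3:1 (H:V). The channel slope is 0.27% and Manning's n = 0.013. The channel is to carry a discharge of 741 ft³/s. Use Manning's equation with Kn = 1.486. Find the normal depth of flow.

y_n = 3.45 ft

Manning's equation rearranged: A R^(2/3) = nQ / (1.486·√S) = 0.013 × 741 / (1.486 × √0.0027) = 124.8.
At y = 2.35 ft: A R^(2/3) = 58.21 — short.
At y = 3.88 ft: A R^(2/3) = 158.8 — over.
At y = 3.45 ft: A R^(2/3) = 124.8 — close enough.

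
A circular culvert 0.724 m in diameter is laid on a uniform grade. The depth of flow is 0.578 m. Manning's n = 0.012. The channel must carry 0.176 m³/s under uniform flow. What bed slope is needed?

S = 0.00027

For a circular section of diameter D = 0.724 m at depth y = 0.578 m, the central angle is θ = 2 arccos(1 − 2y/D) = 4.42 rad. Then A = (D²/8)(θ − sin θ) = 0.3524 m² and P = Dθ/2 = 1.6 m.
Hydraulic radius R = A/P = 0.3524/1.6 = 0.2202 m.
From Manning's equation, S = [nQ / (1 A R^(2/3))]² = [0.012 × 0.176 / (1 × 0.3524 × 0.2202^(2/3))]² = 0.00027.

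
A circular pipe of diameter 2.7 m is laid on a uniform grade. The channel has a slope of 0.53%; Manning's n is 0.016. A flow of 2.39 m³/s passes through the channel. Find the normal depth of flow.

Manning's equation rearranged: A R^(2/3) = nQ / (1·√S) = 0.016 × 2.39 / (√0.0053) = 0.5253.
Try y = 0.792 m: A R^(2/3) = 0.826 — too large.
Try y = 0.456 m: A R^(2/3) = 0.2734 — too small.
Try y = 0.63 m: A R^(2/3) = 0.5261 — ≈ 0.5253.

y_n = 0.63 m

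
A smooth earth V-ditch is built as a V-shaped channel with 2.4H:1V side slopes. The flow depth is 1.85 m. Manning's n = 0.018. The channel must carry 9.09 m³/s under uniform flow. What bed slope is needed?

For a triangular section with side slope z = 2.4: A = zy² = 2.4×1.85² = 8.214 m²; P = 2y√(1+z²) = 2×1.85×2.6 = 9.62 m.
Hydraulic radius R = A/P = 8.214/9.62 = 0.8538 m.
From Manning's equation, S = [nQ / (1 A R^(2/3))]² = [0.018 × 9.09 / (1 × 8.214 × 0.8538^(2/3))]² = 0.00049.

S = 0.00049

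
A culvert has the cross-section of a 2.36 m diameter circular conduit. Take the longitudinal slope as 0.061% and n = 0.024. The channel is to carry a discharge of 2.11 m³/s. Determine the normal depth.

Manning's equation rearranged: A R^(2/3) = nQ / (1·√S) = 0.024 × 2.11 / (√0.00061) = 2.05.
At y = 0.983 m: A R^(2/3) = 1.116 — too small.
At y = 1.61 m: A R^(2/3) = 2.49 — too large.
At y = 1.41 m: A R^(2/3) = 2.054 — matches.

y_n = 1.41 m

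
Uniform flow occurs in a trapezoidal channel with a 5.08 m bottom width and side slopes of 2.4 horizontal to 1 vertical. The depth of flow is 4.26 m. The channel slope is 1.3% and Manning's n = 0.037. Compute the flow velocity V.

V = 5.51 m/s

With bottom width b = 5.08 m and side slope z = 2.4: A = (b + zy)y = (5.08 + 2.4×4.26)×4.26 = 65.2 m²; P = b + 2y√(1+z²) = 5.08 + 2×4.26×2.6 = 27.23 m.
Hydraulic radius R = A/P = 65.2/27.23 = 2.394 m.
From Manning's equation, V = (1/n) R^(2/3) S^(1/2) = (1/0.037) × 2.394^(2/3) × 0.013^(1/2) = 5.51 m/s.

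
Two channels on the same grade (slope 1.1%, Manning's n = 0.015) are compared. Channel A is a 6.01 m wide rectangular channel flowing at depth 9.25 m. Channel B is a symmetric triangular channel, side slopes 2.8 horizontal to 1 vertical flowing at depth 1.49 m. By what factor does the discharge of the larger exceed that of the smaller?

Channel A: Flow area A = b·y = 6.01 × 9.25 = 55.59 m². Wetted perimeter P = b + 2y = 6.01 + 2×9.25 = 24.51 m. Hydraulic radius R = A/P = 55.59/24.51 = 2.268 m. Q_A = (1/0.015)·55.59·2.268^(2/3)·√0.011 = 671 m³/s.
Channel B: For a triangular section with side slope z = 2.8: A = zy² = 2.8×1.49² = 6.216 m²; P = 2y√(1+z²) = 2×1.49×2.973 = 8.86 m. Hydraulic radius R = A/P = 6.216/8.86 = 0.7016 m. Q_B = (1/0.015)·6.216·0.7016^(2/3)·√0.011 = 34.32 m³/s.
The larger discharge is 671 m³/s and the smaller is 34.32 m³/s; the ratio is 19.6.

19.6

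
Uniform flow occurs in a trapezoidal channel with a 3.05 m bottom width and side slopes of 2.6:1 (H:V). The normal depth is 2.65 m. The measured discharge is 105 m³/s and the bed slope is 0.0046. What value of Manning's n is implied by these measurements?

With bottom width b = 3.05 m and side slope z = 2.6: A = (b + zy)y = (3.05 + 2.6×2.65)×2.65 = 26.34 m²; P = b + 2y√(1+z²) = 3.05 + 2×2.65×2.786 = 17.81 m.
Hydraulic radius R = A/P = 26.34/17.81 = 1.479 m.
Rearranging Manning's equation: n = (1/Q) A R^(2/3) S^(1/2) = (1/105) × 26.34 × 1.479^(2/3) × √0.0046 = 0.0221.

n = 0.0221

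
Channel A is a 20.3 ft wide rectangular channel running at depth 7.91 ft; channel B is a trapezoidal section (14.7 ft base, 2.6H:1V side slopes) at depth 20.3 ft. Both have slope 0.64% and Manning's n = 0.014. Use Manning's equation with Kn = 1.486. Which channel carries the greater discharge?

channel B

Channel A: Flow area A = b·y = 20.3 × 7.91 = 160.6 ft². Wetted perimeter P = b + 2y = 20.3 + 2×7.91 = 36.12 ft. Hydraulic radius R = A/P = 160.6/36.12 = 4.446 ft. Q_A = (1.486/0.014)·160.6·4.446^(2/3)·√0.0064 = 3686 ft³/s.
Channel B: With bottom width b = 14.7 ft and side slope z = 2.6: A = (b + zy)y = (14.7 + 2.6×20.3)×20.3 = 1370 ft²; P = b + 2y√(1+z²) = 14.7 + 2×20.3×2.786 = 127.8 ft. Hydraulic radius R = A/P = 1370/127.8 = 10.72 ft. Q_B = (1.486/0.014)·1370·10.72^(2/3)·√0.0064 = 56550 ft³/s.
Q_A = 3686 ft³/s vs Q_B = 56550 ft³/s, so channel B carries more.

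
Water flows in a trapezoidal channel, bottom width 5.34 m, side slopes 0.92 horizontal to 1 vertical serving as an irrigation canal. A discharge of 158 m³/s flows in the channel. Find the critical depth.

y_c = 3.61 m

At critical depth, Q² T / (g A³) = 1, i.e. A³/T = Q²/g = 158²/9.81 = 2545.
Try y = 3.95 m: A³/T = 3533 — over.
Try y = 2.55 m: A³/T = 750.5 — short.
Try y = 3.61 m: A³/T = 2551 — matches.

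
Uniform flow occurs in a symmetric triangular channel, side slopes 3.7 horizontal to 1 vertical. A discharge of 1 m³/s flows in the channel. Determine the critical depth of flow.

y_c = 0.431 m

At critical depth, Q² T / (g A³) = 1, i.e. A³/T = Q²/g = 1²/9.81 = 0.1019.
At y = 0.544 m: A³/T = 0.3261 — high.
At y = 0.349 m: A³/T = 0.03544 — low.
At y = 0.431 m: A³/T = 0.1018 — close enough.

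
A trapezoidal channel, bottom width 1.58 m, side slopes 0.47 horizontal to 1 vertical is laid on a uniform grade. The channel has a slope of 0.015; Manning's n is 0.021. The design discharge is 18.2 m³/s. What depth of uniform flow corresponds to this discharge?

Manning's equation rearranged: A R^(2/3) = nQ / (1·√S) = 0.021 × 18.2 / (√0.015) = 3.121.
At y = 1.37 m: A R^(2/3) = 2.312 — low.
At y = 2.01 m: A R^(2/3) = 4.527 — high.
At y = 1.63 m: A R^(2/3) = 3.123 — matches.

y_n = 1.63 m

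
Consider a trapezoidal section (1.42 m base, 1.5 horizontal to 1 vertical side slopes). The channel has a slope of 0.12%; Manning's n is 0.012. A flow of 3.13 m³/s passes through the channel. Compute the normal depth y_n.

y_n = 0.73 m

Manning's equation rearranged: A R^(2/3) = nQ / (1·√S) = 0.012 × 3.13 / (√0.0012) = 1.084.
Try y = 0.865 m: A R^(2/3) = 1.516 — high.
Try y = 0.517 m: A R^(2/3) = 0.559 — low.
Try y = 0.73 m: A R^(2/3) = 1.083 — close enough.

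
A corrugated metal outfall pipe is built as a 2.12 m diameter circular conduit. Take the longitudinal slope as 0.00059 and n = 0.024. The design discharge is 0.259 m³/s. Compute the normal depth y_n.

y_n = 0.476 m

Manning's equation rearranged: A R^(2/3) = nQ / (1·√S) = 0.024 × 0.259 / (√0.00059) = 0.2559.
At y = 0.608 m: A R^(2/3) = 0.4148 — high.
At y = 0.396 m: A R^(2/3) = 0.1762 — low.
At y = 0.476 m: A R^(2/3) = 0.2556 — ≈ 0.2559.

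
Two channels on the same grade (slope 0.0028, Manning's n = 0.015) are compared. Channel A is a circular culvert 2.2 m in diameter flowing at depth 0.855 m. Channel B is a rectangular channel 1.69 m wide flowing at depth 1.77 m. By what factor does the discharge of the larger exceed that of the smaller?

Channel A: For a circular section of diameter D = 2.2 m at depth y = 0.855 m, the central angle is θ = 2 arccos(1 − 2y/D) = 2.692 rad. Then A = (D²/8)(θ − sin θ) = 1.366 m² and P = Dθ/2 = 2.962 m. Hydraulic radius R = A/P = 1.366/2.962 = 0.4613 m. Q_A = (1/0.015)·1.366·0.4613^(2/3)·√0.0028 = 2.877 m³/s.
Channel B: Flow area A = b·y = 1.69 × 1.77 = 2.991 m². Wetted perimeter P = b + 2y = 1.69 + 2×1.77 = 5.23 m. Hydraulic radius R = A/P = 2.991/5.23 = 0.572 m. Q_B = (1/0.015)·2.991·0.572^(2/3)·√0.0028 = 7.271 m³/s.
The larger discharge is 7.271 m³/s and the smaller is 2.877 m³/s; the ratio is 2.53.

2.53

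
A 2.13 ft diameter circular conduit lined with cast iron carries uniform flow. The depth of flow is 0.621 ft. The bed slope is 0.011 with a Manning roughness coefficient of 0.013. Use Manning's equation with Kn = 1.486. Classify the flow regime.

supercritical

For a circular section of diameter D = 2.13 ft at depth y = 0.621 ft, the central angle is θ = 2 arccos(1 − 2y/D) = 2.282 rad. Then A = (D²/8)(θ − sin θ) = 0.8641 ft² and P = Dθ/2 = 2.43 ft.
Hydraulic radius R = A/P = 0.8641/2.43 = 0.3556 ft.
V = (1.486/n) R^(2/3) √S = (1.486/0.013) × 0.3556^(2/3) × √0.011 = 6.018 ft/s. Hydraulic depth D_h = A/T = 0.8641/1.936 = 0.4463 ft.
Froude number Fr = V/√(g·D_h) = 6.018/√(32.2×0.4463) = 1.59, which is greater than 1, so the flow is supercritical.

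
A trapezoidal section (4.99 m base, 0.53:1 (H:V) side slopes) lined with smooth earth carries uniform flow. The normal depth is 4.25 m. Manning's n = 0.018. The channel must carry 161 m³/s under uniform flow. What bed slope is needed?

With bottom width b = 4.99 m and side slope z = 0.53: A = (b + zy)y = (4.99 + 0.53×4.25)×4.25 = 30.78 m²; P = b + 2y√(1+z²) = 4.99 + 2×4.25×1.132 = 14.61 m.
Hydraulic radius R = A/P = 30.78/14.61 = 2.107 m.
From Manning's equation, S = [nQ / (1 A R^(2/3))]² = [0.018 × 161 / (1 × 30.78 × 2.107^(2/3))]² = 0.00328.

S = 0.00328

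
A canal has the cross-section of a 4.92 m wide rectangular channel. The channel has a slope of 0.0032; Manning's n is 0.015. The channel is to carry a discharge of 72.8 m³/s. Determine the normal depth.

y_n = 3.16 m

Manning's equation rearranged: A R^(2/3) = nQ / (1·√S) = 0.015 × 72.8 / (√0.0032) = 19.3.
Try y = 3.67 m: A R^(2/3) = 23.37 — too large.
Try y = 3.16 m: A R^(2/3) = 19.3 — close enough.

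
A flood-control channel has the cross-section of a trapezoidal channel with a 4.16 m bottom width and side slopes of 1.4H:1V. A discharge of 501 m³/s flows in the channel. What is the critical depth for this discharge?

At critical depth, Q² T / (g A³) = 1, i.e. A³/T = Q²/g = 501²/9.81 = 25590.
At y = 5.21 m: A³/T = 11340 — short.
At y = 7.09 m: A³/T = 41480 — over.
At y = 6.33 m: A³/T = 25590 — ≈ 25590.

y_c = 6.33 m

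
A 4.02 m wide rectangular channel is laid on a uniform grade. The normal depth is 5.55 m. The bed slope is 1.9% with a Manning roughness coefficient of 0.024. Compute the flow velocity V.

V = 7.44 m/s

Flow area A = b·y = 4.02 × 5.55 = 22.31 m². Wetted perimeter P = b + 2y = 4.02 + 2×5.55 = 15.12 m.
Hydraulic radius R = A/P = 22.31/15.12 = 1.476 m.
From Manning's equation, V = (1/n) R^(2/3) S^(1/2) = (1/0.024) × 1.476^(2/3) × 0.019^(1/2) = 7.44 m/s.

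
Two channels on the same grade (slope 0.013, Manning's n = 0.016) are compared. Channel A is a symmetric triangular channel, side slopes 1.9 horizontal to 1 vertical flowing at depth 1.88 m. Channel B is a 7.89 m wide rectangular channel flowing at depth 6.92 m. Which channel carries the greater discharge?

Channel A: For a triangular section with side slope z = 1.9: A = zy² = 1.9×1.88² = 6.715 m²; P = 2y√(1+z²) = 2×1.88×2.147 = 8.073 m. Hydraulic radius R = A/P = 6.715/8.073 = 0.8318 m. Q_A = (1/0.016)·6.715·0.8318^(2/3)·√0.013 = 42.33 m³/s.
Channel B: Flow area A = b·y = 7.89 × 6.92 = 54.6 m². Wetted perimeter P = b + 2y = 7.89 + 2×6.92 = 21.73 m. Hydraulic radius R = A/P = 54.6/21.73 = 2.513 m. Q_B = (1/0.016)·54.6·2.513^(2/3)·√0.013 = 719.1 m³/s.
Q_A = 42.33 m³/s vs Q_B = 719.1 m³/s, so channel B carries more.

channel B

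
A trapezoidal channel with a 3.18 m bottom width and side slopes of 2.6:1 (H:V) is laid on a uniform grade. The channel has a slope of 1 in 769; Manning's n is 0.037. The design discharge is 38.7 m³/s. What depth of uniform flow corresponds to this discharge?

Manning's equation rearranged: A R^(2/3) = nQ / (1·√S) = 0.037 × 38.7 / (√0.0013) = 39.71.
At y = 3.56 m: A R^(2/3) = 68.48 — over.
At y = 2.25 m: A R^(2/3) = 24.11 — short.
At y = 2.81 m: A R^(2/3) = 39.71 — matches.

y_n = 2.81 m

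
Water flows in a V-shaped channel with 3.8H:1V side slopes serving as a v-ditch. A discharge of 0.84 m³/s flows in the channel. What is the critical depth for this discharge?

y_c = 0.398 m

At critical depth, Q² T / (g A³) = 1, i.e. A³/T = Q²/g = 0.84²/9.81 = 0.07193.
At y = 0.307 m: A³/T = 0.01969 — too small.
At y = 0.433 m: A³/T = 0.1099 — too large.
At y = 0.398 m: A³/T = 0.0721 — matches.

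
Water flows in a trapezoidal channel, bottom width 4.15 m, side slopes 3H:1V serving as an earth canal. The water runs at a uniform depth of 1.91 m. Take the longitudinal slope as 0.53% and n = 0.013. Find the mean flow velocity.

V = 6.19 m/s

With bottom width b = 4.15 m and side slope z = 3: A = (b + zy)y = (4.15 + 3×1.91)×1.91 = 18.87 m²; P = b + 2y√(1+z²) = 4.15 + 2×1.91×3.162 = 16.23 m.
Hydraulic radius R = A/P = 18.87/16.23 = 1.163 m.
From Manning's equation, V = (1/n) R^(2/3) S^(1/2) = (1/0.013) × 1.163^(2/3) × 0.0053^(1/2) = 6.19 m/s.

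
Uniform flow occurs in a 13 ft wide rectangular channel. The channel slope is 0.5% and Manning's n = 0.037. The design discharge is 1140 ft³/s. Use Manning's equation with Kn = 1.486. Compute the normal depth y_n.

Manning's equation rearranged: A R^(2/3) = nQ / (1.486·√S) = 0.037 × 1140 / (1.486 × √0.005) = 401.4.
Trying y = 10.3 ft: A R^(2/3) = 336.6 — short.
Trying y = 11.9 ft: A R^(2/3) = 403 — ≈ 401.4.

y_n = 11.9 ft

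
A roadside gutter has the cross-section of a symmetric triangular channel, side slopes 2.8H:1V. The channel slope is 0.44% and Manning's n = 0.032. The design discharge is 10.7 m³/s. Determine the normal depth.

y_n = 1.52 m

Manning's equation rearranged: A R^(2/3) = nQ / (1·√S) = 0.032 × 10.7 / (√0.0044) = 5.162.
Trying y = 1.23 m: A R^(2/3) = 2.943 — too small.
Trying y = 1.75 m: A R^(2/3) = 7.537 — too large.
Trying y = 1.52 m: A R^(2/3) = 5.176 — close enough.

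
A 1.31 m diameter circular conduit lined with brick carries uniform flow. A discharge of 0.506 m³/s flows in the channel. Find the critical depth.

y_c = 0.371 m

At critical depth, Q² T / (g A³) = 1, i.e. A³/T = Q²/g = 0.506²/9.81 = 0.0261.
At y = 0.331 m: A³/T = 0.01681 — short.
At y = 0.431 m: A³/T = 0.04683 — over.
At y = 0.371 m: A³/T = 0.0262 — close enough.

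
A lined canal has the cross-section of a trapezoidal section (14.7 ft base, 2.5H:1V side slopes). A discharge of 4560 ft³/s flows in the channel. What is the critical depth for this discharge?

y_c = 9.06 ft

At critical depth, Q² T / (g A³) = 1, i.e. A³/T = Q²/g = 4560²/32.2 = 645800.
Try y = 7.5 ft: A³/T = 302500 — too small.
Try y = 11.2 ft: A³/T = 1547000 — too large.
Try y = 9.06 ft: A³/T = 645800 — close enough.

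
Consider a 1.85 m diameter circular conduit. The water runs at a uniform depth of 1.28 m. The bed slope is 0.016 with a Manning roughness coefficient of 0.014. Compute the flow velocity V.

V = 6.04 m/s

For a circular section of diameter D = 1.85 m at depth y = 1.28 m, the central angle is θ = 2 arccos(1 − 2y/D) = 3.929 rad. Then A = (D²/8)(θ − sin θ) = 1.984 m² and P = Dθ/2 = 3.635 m.
Hydraulic radius R = A/P = 1.984/3.635 = 0.5459 m.
From Manning's equation, V = (1/n) R^(2/3) S^(1/2) = (1/0.014) × 0.5459^(2/3) × 0.016^(1/2) = 6.04 m/s.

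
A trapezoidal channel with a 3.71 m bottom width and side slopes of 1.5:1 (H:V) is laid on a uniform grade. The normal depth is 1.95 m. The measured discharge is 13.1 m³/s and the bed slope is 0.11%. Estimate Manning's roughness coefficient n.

With bottom width b = 3.71 m and side slope z = 1.5: A = (b + zy)y = (3.71 + 1.5×1.95)×1.95 = 12.94 m²; P = b + 2y√(1+z²) = 3.71 + 2×1.95×1.803 = 10.74 m.
Hydraulic radius R = A/P = 12.94/10.74 = 1.205 m.
Rearranging Manning's equation: n = (1/Q) A R^(2/3) S^(1/2) = (1/13.1) × 12.94 × 1.205^(2/3) × √0.0011 = 0.0371.

n = 0.0371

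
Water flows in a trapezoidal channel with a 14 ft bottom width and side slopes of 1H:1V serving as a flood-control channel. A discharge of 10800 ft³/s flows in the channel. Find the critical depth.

y_c = 17.8 ft

At critical depth, Q² T / (g A³) = 1, i.e. A³/T = Q²/g = 10800²/32.2 = 3622000.
Try y = 14.8 ft: A³/T = 1776000 — low.
Try y = 17.8 ft: A³/T = 3656000 — close enough.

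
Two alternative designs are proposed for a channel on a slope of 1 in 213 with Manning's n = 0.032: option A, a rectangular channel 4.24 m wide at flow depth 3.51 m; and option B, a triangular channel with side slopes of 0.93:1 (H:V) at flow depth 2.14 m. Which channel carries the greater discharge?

channel A

Channel A: Flow area A = b·y = 4.24 × 3.51 = 14.88 m². Wetted perimeter P = b + 2y = 4.24 + 2×3.51 = 11.26 m. Hydraulic radius R = A/P = 14.88/11.26 = 1.322 m. Q_A = (1/0.032)·14.88·1.322^(2/3)·√0.004695 = 38.38 m³/s.
Channel B: For a triangular section with side slope z = 0.93: A = zy² = 0.93×2.14² = 4.259 m²; P = 2y√(1+z²) = 2×2.14×1.366 = 5.845 m. Hydraulic radius R = A/P = 4.259/5.845 = 0.7287 m. Q_B = (1/0.032)·4.259·0.7287^(2/3)·√0.004695 = 7.385 m³/s.
Q_A = 38.38 m³/s vs Q_B = 7.385 m³/s, so channel A carries more.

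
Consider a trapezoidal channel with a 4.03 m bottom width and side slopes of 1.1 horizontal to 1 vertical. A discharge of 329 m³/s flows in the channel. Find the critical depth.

y_c = 5.56 m

At critical depth, Q² T / (g A³) = 1, i.e. A³/T = Q²/g = 329²/9.81 = 11030.
Trying y = 6.82 m: A³/T = 25560 — high.
Trying y = 3.79 m: A³/T = 2426 — low.
Trying y = 5.56 m: A³/T = 11040 — close enough.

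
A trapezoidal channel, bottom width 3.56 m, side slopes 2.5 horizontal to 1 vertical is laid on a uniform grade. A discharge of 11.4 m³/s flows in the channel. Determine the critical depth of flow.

y_c = 0.83 m

At critical depth, Q² T / (g A³) = 1, i.e. A³/T = Q²/g = 11.4²/9.81 = 13.25.
Try y = 0.95 m: A³/T = 21.57 — over.
Try y = 0.616 m: A³/T = 4.67 — short.
Try y = 0.83 m: A³/T = 13.27 — matches.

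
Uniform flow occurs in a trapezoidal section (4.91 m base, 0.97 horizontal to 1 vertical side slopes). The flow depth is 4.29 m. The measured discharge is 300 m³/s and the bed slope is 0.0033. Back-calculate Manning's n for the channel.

n = 0.013

With bottom width b = 4.91 m and side slope z = 0.97: A = (b + zy)y = (4.91 + 0.97×4.29)×4.29 = 38.92 m²; P = b + 2y√(1+z²) = 4.91 + 2×4.29×1.393 = 16.86 m.
Hydraulic radius R = A/P = 38.92/16.86 = 2.308 m.
Rearranging Manning's equation: n = (1/Q) A R^(2/3) S^(1/2) = (1/300) × 38.92 × 2.308^(2/3) × √0.0033 = 0.013.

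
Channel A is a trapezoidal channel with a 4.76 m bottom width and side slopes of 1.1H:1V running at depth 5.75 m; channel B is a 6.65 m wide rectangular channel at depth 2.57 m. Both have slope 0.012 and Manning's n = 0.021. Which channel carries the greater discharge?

channel A

Channel A: With bottom width b = 4.76 m and side slope z = 1.1: A = (b + zy)y = (4.76 + 1.1×5.75)×5.75 = 63.74 m²; P = b + 2y√(1+z²) = 4.76 + 2×5.75×1.487 = 21.86 m. Hydraulic radius R = A/P = 63.74/21.86 = 2.916 m. Q_A = (1/0.021)·63.74·2.916^(2/3)·√0.012 = 678.7 m³/s.
Channel B: Flow area A = b·y = 6.65 × 2.57 = 17.09 m². Wetted perimeter P = b + 2y = 6.65 + 2×2.57 = 11.79 m. Hydraulic radius R = A/P = 17.09/11.79 = 1.45 m. Q_B = (1/0.021)·17.09·1.45^(2/3)·√0.012 = 114.2 m³/s.
Q_A = 678.7 m³/s vs Q_B = 114.2 m³/s, so channel A carries more.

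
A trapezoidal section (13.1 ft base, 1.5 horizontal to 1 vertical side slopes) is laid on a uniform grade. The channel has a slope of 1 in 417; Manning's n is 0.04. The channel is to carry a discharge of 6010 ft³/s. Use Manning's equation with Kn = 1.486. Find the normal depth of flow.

Manning's equation rearranged: A R^(2/3) = nQ / (1.486·√S) = 0.04 × 6010 / (1.486 × √0.002398) = 3304.
At y = 21.5 ft: A R^(2/3) = 4752 — high.
At y = 14.2 ft: A R^(2/3) = 1888 — low.
At y = 18.3 ft: A R^(2/3) = 3301 — ≈ 3304.

y_n = 18.3 ft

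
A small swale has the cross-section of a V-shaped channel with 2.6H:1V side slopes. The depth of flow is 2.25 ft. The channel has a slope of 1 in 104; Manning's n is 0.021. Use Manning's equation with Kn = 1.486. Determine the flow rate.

Q = 94.4 ft³/s

For a triangular section with side slope z = 2.6: A = zy² = 2.6×2.25² = 13.16 ft²; P = 2y√(1+z²) = 2×2.25×2.786 = 12.54 ft.
Hydraulic radius R = A/P = 13.16/12.54 = 1.05 ft.
Manning's equation: Q = (1.486/n) A R^(2/3) S^(1/2) = (1.486/0.021) × 13.16 × 1.05^(2/3) × 0.009615^(1/2) = 94.4 ft³/s.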